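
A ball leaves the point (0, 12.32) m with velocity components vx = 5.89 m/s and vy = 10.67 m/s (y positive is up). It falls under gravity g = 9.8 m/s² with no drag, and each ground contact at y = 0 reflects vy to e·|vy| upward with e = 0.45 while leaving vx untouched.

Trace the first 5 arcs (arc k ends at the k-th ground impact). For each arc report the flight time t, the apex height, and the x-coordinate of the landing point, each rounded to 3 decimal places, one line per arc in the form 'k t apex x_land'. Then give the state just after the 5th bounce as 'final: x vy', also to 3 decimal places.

Arc 1: start y=12.320, vy=10.670 → t=3.012, apex=18.129, x_land=17.742, impact vy=-18.850
  bounce: vy ← 0.45·18.850 = 8.482
Arc 2: start y=0.000, vy=8.482 → t=1.731, apex=3.671, x_land=27.938, impact vy=-8.482
  bounce: vy ← 0.45·8.482 = 3.817
Arc 3: start y=0.000, vy=3.817 → t=0.779, apex=0.743, x_land=32.527, impact vy=-3.817
  bounce: vy ← 0.45·3.817 = 1.718
Arc 4: start y=0.000, vy=1.718 → t=0.351, apex=0.151, x_land=34.591, impact vy=-1.718
  bounce: vy ← 0.45·1.718 = 0.773
Arc 5: start y=0.000, vy=0.773 → t=0.158, apex=0.030, x_land=35.521, impact vy=-0.773
  bounce: vy ← 0.45·0.773 = 0.348

1 3.012 18.129 17.742
2 1.731 3.671 27.938
3 0.779 0.743 32.527
4 0.351 0.151 34.591
5 0.158 0.030 35.521
final: 35.521 0.348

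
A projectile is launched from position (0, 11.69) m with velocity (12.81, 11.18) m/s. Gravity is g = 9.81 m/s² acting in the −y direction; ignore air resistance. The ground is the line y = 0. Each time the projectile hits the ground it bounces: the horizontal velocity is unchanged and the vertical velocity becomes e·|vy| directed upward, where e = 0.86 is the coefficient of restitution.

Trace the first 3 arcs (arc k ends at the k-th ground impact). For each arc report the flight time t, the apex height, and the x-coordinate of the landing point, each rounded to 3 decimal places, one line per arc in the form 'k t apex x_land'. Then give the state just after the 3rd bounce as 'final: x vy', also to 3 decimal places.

1 3.059 18.061 39.180
2 3.300 13.358 81.459
3 2.838 9.879 117.819
final: 117.819 11.973

Arc 1: start y=11.690, vy=11.180 → t=3.059, apex=18.061, x_land=39.180, impact vy=-18.824
  bounce: vy ← 0.86·18.824 = 16.189
Arc 2: start y=0.000, vy=16.189 → t=3.300, apex=13.358, x_land=81.459, impact vy=-16.189
  bounce: vy ← 0.86·16.189 = 13.922
Arc 3: start y=0.000, vy=13.922 → t=2.838, apex=9.879, x_land=117.819, impact vy=-13.922
  bounce: vy ← 0.86·13.922 = 11.973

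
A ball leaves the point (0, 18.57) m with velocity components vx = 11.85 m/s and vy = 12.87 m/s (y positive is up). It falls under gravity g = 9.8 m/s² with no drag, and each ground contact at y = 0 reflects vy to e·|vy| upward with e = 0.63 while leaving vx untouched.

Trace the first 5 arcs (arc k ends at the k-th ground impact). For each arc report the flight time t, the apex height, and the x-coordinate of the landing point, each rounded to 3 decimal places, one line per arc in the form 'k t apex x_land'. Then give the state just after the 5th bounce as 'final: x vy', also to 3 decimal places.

Arc 1: start y=18.570, vy=12.870 → t=3.662, apex=27.021, x_land=43.389, impact vy=-23.013
  bounce: vy ← 0.63·23.013 = 14.498
Arc 2: start y=0.000, vy=14.498 → t=2.959, apex=10.725, x_land=78.452, impact vy=-14.498
  bounce: vy ← 0.63·14.498 = 9.134
Arc 3: start y=0.000, vy=9.134 → t=1.864, apex=4.257, x_land=100.541, impact vy=-9.134
  bounce: vy ← 0.63·9.134 = 5.754
Arc 4: start y=0.000, vy=5.754 → t=1.174, apex=1.689, x_land=114.457, impact vy=-5.754
  bounce: vy ← 0.63·5.754 = 3.625
Arc 5: start y=0.000, vy=3.625 → t=0.740, apex=0.671, x_land=123.224, impact vy=-3.625
  bounce: vy ← 0.63·3.625 = 2.284

1 3.662 27.021 43.389
2 2.959 10.725 78.452
3 1.864 4.257 100.541
4 1.174 1.689 114.457
5 0.740 0.671 123.224
final: 123.224 2.284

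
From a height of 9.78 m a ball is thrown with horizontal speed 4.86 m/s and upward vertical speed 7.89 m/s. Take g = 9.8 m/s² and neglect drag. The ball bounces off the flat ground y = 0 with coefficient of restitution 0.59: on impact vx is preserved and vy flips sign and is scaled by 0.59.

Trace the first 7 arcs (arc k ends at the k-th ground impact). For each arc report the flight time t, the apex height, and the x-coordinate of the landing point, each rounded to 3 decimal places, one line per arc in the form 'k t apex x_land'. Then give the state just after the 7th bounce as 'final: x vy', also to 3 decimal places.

1 2.431 12.956 11.816
2 1.919 4.510 21.141
3 1.132 1.570 26.643
4 0.668 0.546 29.889
5 0.394 0.190 31.804
6 0.233 0.066 32.934
7 0.137 0.023 33.601
final: 33.601 0.397

Arc 1: start y=9.780, vy=7.890 → t=2.431, apex=12.956, x_land=11.816, impact vy=-15.935
  bounce: vy ← 0.59·15.935 = 9.402
Arc 2: start y=0.000, vy=9.402 → t=1.919, apex=4.510, x_land=21.141, impact vy=-9.402
  bounce: vy ← 0.59·9.402 = 5.547
Arc 3: start y=0.000, vy=5.547 → t=1.132, apex=1.570, x_land=26.643, impact vy=-5.547
  bounce: vy ← 0.59·5.547 = 3.273
Arc 4: start y=0.000, vy=3.273 → t=0.668, apex=0.546, x_land=29.889, impact vy=-3.273
  bounce: vy ← 0.59·3.273 = 1.931
Arc 5: start y=0.000, vy=1.931 → t=0.394, apex=0.190, x_land=31.804, impact vy=-1.931
  bounce: vy ← 0.59·1.931 = 1.139
Arc 6: start y=0.000, vy=1.139 → t=0.233, apex=0.066, x_land=32.934, impact vy=-1.139
  bounce: vy ← 0.59·1.139 = 0.672
Arc 7: start y=0.000, vy=0.672 → t=0.137, apex=0.023, x_land=33.601, impact vy=-0.672
  bounce: vy ← 0.59·0.672 = 0.397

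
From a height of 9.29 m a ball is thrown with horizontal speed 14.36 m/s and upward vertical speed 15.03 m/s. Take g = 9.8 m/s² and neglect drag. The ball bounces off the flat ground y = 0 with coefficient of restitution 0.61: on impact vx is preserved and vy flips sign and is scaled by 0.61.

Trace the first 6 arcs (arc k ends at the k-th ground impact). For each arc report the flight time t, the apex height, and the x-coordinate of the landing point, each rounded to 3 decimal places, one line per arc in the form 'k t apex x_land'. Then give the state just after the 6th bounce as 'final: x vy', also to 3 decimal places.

Arc 1: start y=9.290, vy=15.030 → t=3.595, apex=20.816, x_land=51.621, impact vy=-20.199
  bounce: vy ← 0.61·20.199 = 12.321
Arc 2: start y=0.000, vy=12.321 → t=2.515, apex=7.745, x_land=87.729, impact vy=-12.321
  bounce: vy ← 0.61·12.321 = 7.516
Arc 3: start y=0.000, vy=7.516 → t=1.534, apex=2.882, x_land=109.756, impact vy=-7.516
  bounce: vy ← 0.61·7.516 = 4.585
Arc 4: start y=0.000, vy=4.585 → t=0.936, apex=1.072, x_land=123.192, impact vy=-4.585
  bounce: vy ← 0.61·4.585 = 2.797
Arc 5: start y=0.000, vy=2.797 → t=0.571, apex=0.399, x_land=131.387, impact vy=-2.797
  bounce: vy ← 0.61·2.797 = 1.706
Arc 6: start y=0.000, vy=1.706 → t=0.348, apex=0.148, x_land=136.387, impact vy=-1.706
  bounce: vy ← 0.61·1.706 = 1.041

1 3.595 20.816 51.621
2 2.515 7.745 87.729
3 1.534 2.882 109.756
4 0.936 1.072 123.192
5 0.571 0.399 131.387
6 0.348 0.148 136.387
final: 136.387 1.041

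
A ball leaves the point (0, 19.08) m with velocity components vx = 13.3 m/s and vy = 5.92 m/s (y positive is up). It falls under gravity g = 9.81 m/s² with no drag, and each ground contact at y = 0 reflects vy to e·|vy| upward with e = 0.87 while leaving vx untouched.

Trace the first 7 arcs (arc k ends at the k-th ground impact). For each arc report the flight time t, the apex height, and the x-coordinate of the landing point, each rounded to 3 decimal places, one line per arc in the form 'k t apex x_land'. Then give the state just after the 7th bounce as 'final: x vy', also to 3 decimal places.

Arc 1: start y=19.080, vy=5.920 → t=2.666, apex=20.866, x_land=35.458, impact vy=-20.234
  bounce: vy ← 0.87·20.234 = 17.603
Arc 2: start y=0.000, vy=17.603 → t=3.589, apex=15.794, x_land=83.189, impact vy=-17.603
  bounce: vy ← 0.87·17.603 = 15.315
Arc 3: start y=0.000, vy=15.315 → t=3.122, apex=11.954, x_land=124.716, impact vy=-15.315
  bounce: vy ← 0.87·15.315 = 13.324
Arc 4: start y=0.000, vy=13.324 → t=2.716, apex=9.048, x_land=160.843, impact vy=-13.324
  bounce: vy ← 0.87·13.324 = 11.592
Arc 5: start y=0.000, vy=11.592 → t=2.363, apex=6.849, x_land=192.275, impact vy=-11.592
  bounce: vy ← 0.87·11.592 = 10.085
Arc 6: start y=0.000, vy=10.085 → t=2.056, apex=5.184, x_land=219.620, impact vy=-10.085
  bounce: vy ← 0.87·10.085 = 8.774
Arc 7: start y=0.000, vy=8.774 → t=1.789, apex=3.924, x_land=243.410, impact vy=-8.774
  bounce: vy ← 0.87·8.774 = 7.633

1 2.666 20.866 35.458
2 3.589 15.794 83.189
3 3.122 11.954 124.716
4 2.716 9.048 160.843
5 2.363 6.849 192.275
6 2.056 5.184 219.620
7 1.789 3.924 243.410
final: 243.410 7.633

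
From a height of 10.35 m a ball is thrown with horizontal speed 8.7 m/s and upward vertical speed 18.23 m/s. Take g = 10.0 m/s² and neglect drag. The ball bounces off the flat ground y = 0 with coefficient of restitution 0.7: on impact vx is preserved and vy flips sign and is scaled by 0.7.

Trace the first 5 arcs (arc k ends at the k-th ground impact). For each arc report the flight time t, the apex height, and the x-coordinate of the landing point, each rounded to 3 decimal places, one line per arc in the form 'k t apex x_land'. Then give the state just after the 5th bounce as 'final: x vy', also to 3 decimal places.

1 4.145 26.967 36.065
2 3.251 13.214 64.351
3 2.276 6.475 84.151
4 1.593 3.173 98.012
5 1.115 1.555 107.714
final: 107.714 3.903

Arc 1: start y=10.350, vy=18.230 → t=4.145, apex=26.967, x_land=36.065, impact vy=-23.224
  bounce: vy ← 0.7·23.224 = 16.256
Arc 2: start y=0.000, vy=16.256 → t=3.251, apex=13.214, x_land=64.351, impact vy=-16.256
  bounce: vy ← 0.7·16.256 = 11.380
Arc 3: start y=0.000, vy=11.380 → t=2.276, apex=6.475, x_land=84.151, impact vy=-11.380
  bounce: vy ← 0.7·11.380 = 7.966
Arc 4: start y=0.000, vy=7.966 → t=1.593, apex=3.173, x_land=98.012, impact vy=-7.966
  bounce: vy ← 0.7·7.966 = 5.576
Arc 5: start y=0.000, vy=5.576 → t=1.115, apex=1.555, x_land=107.714, impact vy=-5.576
  bounce: vy ← 0.7·5.576 = 3.903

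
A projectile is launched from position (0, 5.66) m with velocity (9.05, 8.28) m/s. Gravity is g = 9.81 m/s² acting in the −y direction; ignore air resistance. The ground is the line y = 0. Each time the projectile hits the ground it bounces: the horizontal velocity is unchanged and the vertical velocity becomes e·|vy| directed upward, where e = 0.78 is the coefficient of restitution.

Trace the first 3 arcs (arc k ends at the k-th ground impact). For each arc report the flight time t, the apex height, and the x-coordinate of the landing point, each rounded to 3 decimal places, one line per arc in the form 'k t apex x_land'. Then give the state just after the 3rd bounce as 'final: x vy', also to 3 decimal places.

1 2.210 9.154 20.002
2 2.131 5.569 39.289
3 1.662 3.388 54.333
final: 54.333 6.360

Arc 1: start y=5.660, vy=8.280 → t=2.210, apex=9.154, x_land=20.002, impact vy=-13.402
  bounce: vy ← 0.78·13.402 = 10.453
Arc 2: start y=0.000, vy=10.453 → t=2.131, apex=5.569, x_land=39.289, impact vy=-10.453
  bounce: vy ← 0.78·10.453 = 8.154
Arc 3: start y=0.000, vy=8.154 → t=1.662, apex=3.388, x_land=54.333, impact vy=-8.154
  bounce: vy ← 0.78·8.154 = 6.360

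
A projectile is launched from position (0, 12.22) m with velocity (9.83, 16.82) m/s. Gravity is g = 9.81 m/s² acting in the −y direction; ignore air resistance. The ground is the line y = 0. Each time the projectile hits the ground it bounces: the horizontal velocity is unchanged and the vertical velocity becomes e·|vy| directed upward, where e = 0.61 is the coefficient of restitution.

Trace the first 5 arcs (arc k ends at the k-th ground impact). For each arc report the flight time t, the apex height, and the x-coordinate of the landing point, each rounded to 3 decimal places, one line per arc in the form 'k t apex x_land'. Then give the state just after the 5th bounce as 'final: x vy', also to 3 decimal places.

1 4.045 26.640 39.763
2 2.843 9.913 67.711
3 1.734 3.688 84.760
4 1.058 1.372 95.159
5 0.645 0.511 101.503
final: 101.503 1.931

Arc 1: start y=12.220, vy=16.820 → t=4.045, apex=26.640, x_land=39.763, impact vy=-22.862
  bounce: vy ← 0.61·22.862 = 13.946
Arc 2: start y=0.000, vy=13.946 → t=2.843, apex=9.913, x_land=67.711, impact vy=-13.946
  bounce: vy ← 0.61·13.946 = 8.507
Arc 3: start y=0.000, vy=8.507 → t=1.734, apex=3.688, x_land=84.760, impact vy=-8.507
  bounce: vy ← 0.61·8.507 = 5.189
Arc 4: start y=0.000, vy=5.189 → t=1.058, apex=1.372, x_land=95.159, impact vy=-5.189
  bounce: vy ← 0.61·5.189 = 3.165
Arc 5: start y=0.000, vy=3.165 → t=0.645, apex=0.511, x_land=101.503, impact vy=-3.165
  bounce: vy ← 0.61·3.165 = 1.931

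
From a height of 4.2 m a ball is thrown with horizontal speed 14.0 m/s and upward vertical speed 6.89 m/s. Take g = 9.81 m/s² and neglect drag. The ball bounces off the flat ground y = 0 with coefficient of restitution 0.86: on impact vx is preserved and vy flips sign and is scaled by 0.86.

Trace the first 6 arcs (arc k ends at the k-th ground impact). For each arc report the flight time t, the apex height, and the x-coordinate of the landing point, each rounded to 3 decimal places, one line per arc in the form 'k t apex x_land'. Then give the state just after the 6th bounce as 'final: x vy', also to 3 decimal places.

Arc 1: start y=4.200, vy=6.890 → t=1.864, apex=6.620, x_land=26.097, impact vy=-11.396
  bounce: vy ← 0.86·11.396 = 9.801
Arc 2: start y=0.000, vy=9.801 → t=1.998, apex=4.896, x_land=54.071, impact vy=-9.801
  bounce: vy ← 0.86·9.801 = 8.429
Arc 3: start y=0.000, vy=8.429 → t=1.718, apex=3.621, x_land=78.128, impact vy=-8.429
  bounce: vy ← 0.86·8.429 = 7.249
Arc 4: start y=0.000, vy=7.249 → t=1.478, apex=2.678, x_land=98.817, impact vy=-7.249
  bounce: vy ← 0.86·7.249 = 6.234
Arc 5: start y=0.000, vy=6.234 → t=1.271, apex=1.981, x_land=116.610, impact vy=-6.234
  bounce: vy ← 0.86·6.234 = 5.361
Arc 6: start y=0.000, vy=5.361 → t=1.093, apex=1.465, x_land=131.912, impact vy=-5.361
  bounce: vy ← 0.86·5.361 = 4.611

1 1.864 6.620 26.097
2 1.998 4.896 54.071
3 1.718 3.621 78.128
4 1.478 2.678 98.817
5 1.271 1.981 116.610
6 1.093 1.465 131.912
final: 131.912 4.611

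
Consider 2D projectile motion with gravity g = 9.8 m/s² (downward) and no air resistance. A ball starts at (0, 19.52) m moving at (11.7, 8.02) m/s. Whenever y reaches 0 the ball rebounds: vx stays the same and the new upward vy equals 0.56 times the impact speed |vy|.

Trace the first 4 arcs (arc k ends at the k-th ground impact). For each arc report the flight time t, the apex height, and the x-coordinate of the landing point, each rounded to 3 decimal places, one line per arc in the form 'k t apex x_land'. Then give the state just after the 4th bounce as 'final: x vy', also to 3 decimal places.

1 2.976 22.802 34.814
2 2.416 7.151 63.081
3 1.353 2.242 78.911
4 0.758 0.703 87.776
final: 87.776 2.079

Arc 1: start y=19.520, vy=8.020 → t=2.976, apex=22.802, x_land=34.814, impact vy=-21.140
  bounce: vy ← 0.56·21.140 = 11.839
Arc 2: start y=0.000, vy=11.839 → t=2.416, apex=7.151, x_land=63.081, impact vy=-11.839
  bounce: vy ← 0.56·11.839 = 6.630
Arc 3: start y=0.000, vy=6.630 → t=1.353, apex=2.242, x_land=78.911, impact vy=-6.630
  bounce: vy ← 0.56·6.630 = 3.713
Arc 4: start y=0.000, vy=3.713 → t=0.758, apex=0.703, x_land=87.776, impact vy=-3.713
  bounce: vy ← 0.56·3.713 = 2.079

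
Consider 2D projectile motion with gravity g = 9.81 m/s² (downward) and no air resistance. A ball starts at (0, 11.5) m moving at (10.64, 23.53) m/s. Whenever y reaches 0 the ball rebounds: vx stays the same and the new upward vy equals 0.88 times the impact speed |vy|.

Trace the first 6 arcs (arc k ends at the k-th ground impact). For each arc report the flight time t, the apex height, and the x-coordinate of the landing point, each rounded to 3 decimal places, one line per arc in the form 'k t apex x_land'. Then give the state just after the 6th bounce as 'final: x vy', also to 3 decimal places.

Arc 1: start y=11.500, vy=23.530 → t=5.244, apex=39.719, x_land=55.798, impact vy=-27.916
  bounce: vy ← 0.88·27.916 = 24.566
Arc 2: start y=0.000, vy=24.566 → t=5.008, apex=30.759, x_land=109.087, impact vy=-24.566
  bounce: vy ← 0.88·24.566 = 21.618
Arc 3: start y=0.000, vy=21.618 → t=4.407, apex=23.819, x_land=155.981, impact vy=-21.618
  bounce: vy ← 0.88·21.618 = 19.024
Arc 4: start y=0.000, vy=19.024 → t=3.878, apex=18.446, x_land=197.248, impact vy=-19.024
  bounce: vy ← 0.88·19.024 = 16.741
Arc 5: start y=0.000, vy=16.741 → t=3.413, apex=14.284, x_land=233.563, impact vy=-16.741
  bounce: vy ← 0.88·16.741 = 14.732
Arc 6: start y=0.000, vy=14.732 → t=3.003, apex=11.062, x_land=265.520, impact vy=-14.732
  bounce: vy ← 0.88·14.732 = 12.964

1 5.244 39.719 55.798
2 5.008 30.759 109.087
3 4.407 23.819 155.981
4 3.878 18.446 197.248
5 3.413 14.284 233.563
6 3.003 11.062 265.520
final: 265.520 12.964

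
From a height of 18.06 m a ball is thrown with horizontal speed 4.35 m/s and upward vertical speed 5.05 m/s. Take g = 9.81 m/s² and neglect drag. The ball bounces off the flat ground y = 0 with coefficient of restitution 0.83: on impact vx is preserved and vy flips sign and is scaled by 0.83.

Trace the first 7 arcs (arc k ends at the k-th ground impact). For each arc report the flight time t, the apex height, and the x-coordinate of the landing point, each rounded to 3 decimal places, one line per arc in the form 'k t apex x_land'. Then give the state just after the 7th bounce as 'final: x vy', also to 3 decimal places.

Arc 1: start y=18.060, vy=5.050 → t=2.501, apex=19.360, x_land=10.881, impact vy=-19.489
  bounce: vy ← 0.83·19.489 = 16.176
Arc 2: start y=0.000, vy=16.176 → t=3.298, apex=13.337, x_land=25.227, impact vy=-16.176
  bounce: vy ← 0.83·16.176 = 13.426
Arc 3: start y=0.000, vy=13.426 → t=2.737, apex=9.188, x_land=37.134, impact vy=-13.426
  bounce: vy ← 0.83·13.426 = 11.144
Arc 4: start y=0.000, vy=11.144 → t=2.272, apex=6.330, x_land=47.017, impact vy=-11.144
  bounce: vy ← 0.83·11.144 = 9.249
Arc 5: start y=0.000, vy=9.249 → t=1.886, apex=4.360, x_land=55.220, impact vy=-9.249
  bounce: vy ← 0.83·9.249 = 7.677
Arc 6: start y=0.000, vy=7.677 → t=1.565, apex=3.004, x_land=62.029, impact vy=-7.677
  bounce: vy ← 0.83·7.677 = 6.372
Arc 7: start y=0.000, vy=6.372 → t=1.299, apex=2.069, x_land=67.679, impact vy=-6.372
  bounce: vy ← 0.83·6.372 = 5.289

1 2.501 19.360 10.881
2 3.298 13.337 25.227
3 2.737 9.188 37.134
4 2.272 6.330 47.017
5 1.886 4.360 55.220
6 1.565 3.004 62.029
7 1.299 2.069 67.679
final: 67.679 5.289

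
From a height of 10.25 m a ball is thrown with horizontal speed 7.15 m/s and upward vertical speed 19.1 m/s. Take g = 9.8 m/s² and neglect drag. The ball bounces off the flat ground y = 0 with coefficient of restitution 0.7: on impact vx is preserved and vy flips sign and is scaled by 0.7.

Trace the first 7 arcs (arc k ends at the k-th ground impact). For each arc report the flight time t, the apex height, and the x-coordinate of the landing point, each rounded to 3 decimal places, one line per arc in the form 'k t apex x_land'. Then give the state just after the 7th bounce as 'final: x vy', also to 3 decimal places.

Arc 1: start y=10.250, vy=19.100 → t=4.376, apex=28.863, x_land=31.288, impact vy=-23.785
  bounce: vy ← 0.7·23.785 = 16.649
Arc 2: start y=0.000, vy=16.649 → t=3.398, apex=14.143, x_land=55.583, impact vy=-16.649
  bounce: vy ← 0.7·16.649 = 11.654
Arc 3: start y=0.000, vy=11.654 → t=2.378, apex=6.930, x_land=72.589, impact vy=-11.654
  bounce: vy ← 0.7·11.654 = 8.158
Arc 4: start y=0.000, vy=8.158 → t=1.665, apex=3.396, x_land=84.493, impact vy=-8.158
  bounce: vy ← 0.7·8.158 = 5.711
Arc 5: start y=0.000, vy=5.711 → t=1.165, apex=1.664, x_land=92.826, impact vy=-5.711
  bounce: vy ← 0.7·5.711 = 3.997
Arc 6: start y=0.000, vy=3.997 → t=0.816, apex=0.815, x_land=98.659, impact vy=-3.997
  bounce: vy ← 0.7·3.997 = 2.798
Arc 7: start y=0.000, vy=2.798 → t=0.571, apex=0.399, x_land=102.742, impact vy=-2.798
  bounce: vy ← 0.7·2.798 = 1.959

1 4.376 28.863 31.288
2 3.398 14.143 55.583
3 2.378 6.930 72.589
4 1.665 3.396 84.493
5 1.165 1.664 92.826
6 0.816 0.815 98.659
7 0.571 0.399 102.742
final: 102.742 1.959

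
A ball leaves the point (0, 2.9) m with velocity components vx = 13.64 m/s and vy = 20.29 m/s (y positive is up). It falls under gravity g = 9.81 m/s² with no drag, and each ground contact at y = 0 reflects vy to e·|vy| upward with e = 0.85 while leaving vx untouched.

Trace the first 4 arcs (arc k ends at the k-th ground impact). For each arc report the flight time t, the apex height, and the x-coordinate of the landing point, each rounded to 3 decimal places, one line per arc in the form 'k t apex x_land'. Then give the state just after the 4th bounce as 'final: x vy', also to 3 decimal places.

1 4.275 23.883 58.310
2 3.751 17.255 109.476
3 3.189 12.467 152.968
4 2.710 9.007 189.936
final: 189.936 11.300

Arc 1: start y=2.900, vy=20.290 → t=4.275, apex=23.883, x_land=58.310, impact vy=-21.647
  bounce: vy ← 0.85·21.647 = 18.400
Arc 2: start y=0.000, vy=18.400 → t=3.751, apex=17.255, x_land=109.476, impact vy=-18.400
  bounce: vy ← 0.85·18.400 = 15.640
Arc 3: start y=0.000, vy=15.640 → t=3.189, apex=12.467, x_land=152.968, impact vy=-15.640
  bounce: vy ← 0.85·15.640 = 13.294
Arc 4: start y=0.000, vy=13.294 → t=2.710, apex=9.007, x_land=189.936, impact vy=-13.294
  bounce: vy ← 0.85·13.294 = 11.300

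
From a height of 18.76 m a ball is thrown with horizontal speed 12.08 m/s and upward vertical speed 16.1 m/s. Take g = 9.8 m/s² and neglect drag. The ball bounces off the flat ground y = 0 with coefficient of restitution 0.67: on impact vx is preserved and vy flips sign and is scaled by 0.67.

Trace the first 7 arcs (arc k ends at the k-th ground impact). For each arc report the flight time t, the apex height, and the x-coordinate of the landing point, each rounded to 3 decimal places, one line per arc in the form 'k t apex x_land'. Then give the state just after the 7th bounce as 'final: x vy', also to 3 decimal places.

Arc 1: start y=18.760, vy=16.100 → t=4.198, apex=31.985, x_land=50.709, impact vy=-25.038
  bounce: vy ← 0.67·25.038 = 16.776
Arc 2: start y=0.000, vy=16.776 → t=3.424, apex=14.358, x_land=92.066, impact vy=-16.776
  bounce: vy ← 0.67·16.776 = 11.240
Arc 3: start y=0.000, vy=11.240 → t=2.294, apex=6.445, x_land=119.775, impact vy=-11.240
  bounce: vy ← 0.67·11.240 = 7.531
Arc 4: start y=0.000, vy=7.531 → t=1.537, apex=2.893, x_land=138.340, impact vy=-7.531
  bounce: vy ← 0.67·7.531 = 5.045
Arc 5: start y=0.000, vy=5.045 → t=1.030, apex=1.299, x_land=150.778, impact vy=-5.045
  bounce: vy ← 0.67·5.045 = 3.380
Arc 6: start y=0.000, vy=3.380 → t=0.690, apex=0.583, x_land=159.112, impact vy=-3.380
  bounce: vy ← 0.67·3.380 = 2.265
Arc 7: start y=0.000, vy=2.265 → t=0.462, apex=0.262, x_land=164.696, impact vy=-2.265
  bounce: vy ← 0.67·2.265 = 1.517

1 4.198 31.985 50.709
2 3.424 14.358 92.066
3 2.294 6.445 119.775
4 1.537 2.893 138.340
5 1.030 1.299 150.778
6 0.690 0.583 159.112
7 0.462 0.262 164.696
final: 164.696 1.517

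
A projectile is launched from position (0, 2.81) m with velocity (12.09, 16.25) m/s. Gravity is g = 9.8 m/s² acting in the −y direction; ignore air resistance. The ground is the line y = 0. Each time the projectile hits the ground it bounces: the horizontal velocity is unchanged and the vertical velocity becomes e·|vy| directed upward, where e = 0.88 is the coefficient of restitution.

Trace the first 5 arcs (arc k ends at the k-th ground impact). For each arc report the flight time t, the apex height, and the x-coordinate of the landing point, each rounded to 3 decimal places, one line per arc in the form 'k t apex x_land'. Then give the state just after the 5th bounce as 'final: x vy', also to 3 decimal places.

Arc 1: start y=2.810, vy=16.250 → t=3.481, apex=16.283, x_land=42.086, impact vy=-17.864
  bounce: vy ← 0.88·17.864 = 15.721
Arc 2: start y=0.000, vy=15.721 → t=3.208, apex=12.609, x_land=80.875, impact vy=-15.721
  bounce: vy ← 0.88·15.721 = 13.834
Arc 3: start y=0.000, vy=13.834 → t=2.823, apex=9.765, x_land=115.008, impact vy=-13.834
  bounce: vy ← 0.88·13.834 = 12.174
Arc 4: start y=0.000, vy=12.174 → t=2.485, apex=7.562, x_land=145.046, impact vy=-12.174
  bounce: vy ← 0.88·12.174 = 10.713
Arc 5: start y=0.000, vy=10.713 → t=2.186, apex=5.856, x_land=171.479, impact vy=-10.713
  bounce: vy ← 0.88·10.713 = 9.428

1 3.481 16.283 42.086
2 3.208 12.609 80.875
3 2.823 9.765 115.008
4 2.485 7.562 145.046
5 2.186 5.856 171.479
final: 171.479 9.428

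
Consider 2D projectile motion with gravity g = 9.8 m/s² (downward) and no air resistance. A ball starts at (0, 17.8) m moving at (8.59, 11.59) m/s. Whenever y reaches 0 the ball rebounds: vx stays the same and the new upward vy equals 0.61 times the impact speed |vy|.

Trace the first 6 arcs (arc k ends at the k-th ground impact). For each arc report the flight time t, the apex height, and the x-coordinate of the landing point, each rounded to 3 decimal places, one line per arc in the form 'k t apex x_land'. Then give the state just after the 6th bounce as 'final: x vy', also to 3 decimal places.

Arc 1: start y=17.800, vy=11.590 → t=3.426, apex=24.653, x_land=29.427, impact vy=-21.982
  bounce: vy ← 0.61·21.982 = 13.409
Arc 2: start y=0.000, vy=13.409 → t=2.737, apex=9.174, x_land=52.934, impact vy=-13.409
  bounce: vy ← 0.61·13.409 = 8.180
Arc 3: start y=0.000, vy=8.180 → t=1.669, apex=3.413, x_land=67.273, impact vy=-8.180
  bounce: vy ← 0.61·8.180 = 4.989
Arc 4: start y=0.000, vy=4.989 → t=1.018, apex=1.270, x_land=76.020, impact vy=-4.989
  bounce: vy ← 0.61·4.989 = 3.044
Arc 5: start y=0.000, vy=3.044 → t=0.621, apex=0.473, x_land=81.355, impact vy=-3.044
  bounce: vy ← 0.61·3.044 = 1.857
Arc 6: start y=0.000, vy=1.857 → t=0.379, apex=0.176, x_land=84.610, impact vy=-1.857
  bounce: vy ← 0.61·1.857 = 1.133

1 3.426 24.653 29.427
2 2.737 9.174 52.934
3 1.669 3.413 67.273
4 1.018 1.270 76.020
5 0.621 0.473 81.355
6 0.379 0.176 84.610
final: 84.610 1.133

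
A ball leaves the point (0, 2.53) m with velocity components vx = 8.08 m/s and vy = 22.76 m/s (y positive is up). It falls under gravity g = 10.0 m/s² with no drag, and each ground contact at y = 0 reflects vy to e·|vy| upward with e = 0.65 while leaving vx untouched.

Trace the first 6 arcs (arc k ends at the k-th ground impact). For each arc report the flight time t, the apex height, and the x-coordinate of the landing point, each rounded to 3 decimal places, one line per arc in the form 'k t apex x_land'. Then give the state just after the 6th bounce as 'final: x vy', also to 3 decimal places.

1 4.661 28.431 37.657
2 3.100 12.012 62.705
3 2.015 5.075 78.986
4 1.310 2.144 89.568
5 0.851 0.906 96.447
6 0.553 0.383 100.918
final: 100.918 1.798

Arc 1: start y=2.530, vy=22.760 → t=4.661, apex=28.431, x_land=37.657, impact vy=-23.846
  bounce: vy ← 0.65·23.846 = 15.500
Arc 2: start y=0.000, vy=15.500 → t=3.100, apex=12.012, x_land=62.705, impact vy=-15.500
  bounce: vy ← 0.65·15.500 = 10.075
Arc 3: start y=0.000, vy=10.075 → t=2.015, apex=5.075, x_land=78.986, impact vy=-10.075
  bounce: vy ← 0.65·10.075 = 6.549
Arc 4: start y=0.000, vy=6.549 → t=1.310, apex=2.144, x_land=89.568, impact vy=-6.549
  bounce: vy ← 0.65·6.549 = 4.257
Arc 5: start y=0.000, vy=4.257 → t=0.851, apex=0.906, x_land=96.447, impact vy=-4.257
  bounce: vy ← 0.65·4.257 = 2.767
Arc 6: start y=0.000, vy=2.767 → t=0.553, apex=0.383, x_land=100.918, impact vy=-2.767
  bounce: vy ← 0.65·2.767 = 1.798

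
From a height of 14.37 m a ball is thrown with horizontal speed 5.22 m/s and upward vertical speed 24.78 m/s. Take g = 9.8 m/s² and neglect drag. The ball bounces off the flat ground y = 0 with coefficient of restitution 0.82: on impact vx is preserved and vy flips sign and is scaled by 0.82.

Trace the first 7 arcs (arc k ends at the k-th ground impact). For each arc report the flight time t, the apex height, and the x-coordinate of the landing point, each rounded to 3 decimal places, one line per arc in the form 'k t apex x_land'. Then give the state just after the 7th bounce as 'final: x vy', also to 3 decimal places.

1 5.582 45.699 29.141
2 5.008 30.728 55.284
3 4.107 20.662 76.722
4 3.368 13.893 94.301
5 2.761 9.342 108.716
6 2.264 6.281 120.537
7 1.857 4.224 130.229
final: 130.229 7.461

Arc 1: start y=14.370, vy=24.780 → t=5.582, apex=45.699, x_land=29.141, impact vy=-29.928
  bounce: vy ← 0.82·29.928 = 24.541
Arc 2: start y=0.000, vy=24.541 → t=5.008, apex=30.728, x_land=55.284, impact vy=-24.541
  bounce: vy ← 0.82·24.541 = 20.124
Arc 3: start y=0.000, vy=20.124 → t=4.107, apex=20.662, x_land=76.722, impact vy=-20.124
  bounce: vy ← 0.82·20.124 = 16.501
Arc 4: start y=0.000, vy=16.501 → t=3.368, apex=13.893, x_land=94.301, impact vy=-16.501
  bounce: vy ← 0.82·16.501 = 13.531
Arc 5: start y=0.000, vy=13.531 → t=2.761, apex=9.342, x_land=108.716, impact vy=-13.531
  bounce: vy ← 0.82·13.531 = 11.096
Arc 6: start y=0.000, vy=11.096 → t=2.264, apex=6.281, x_land=120.537, impact vy=-11.096
  bounce: vy ← 0.82·11.096 = 9.098
Arc 7: start y=0.000, vy=9.098 → t=1.857, apex=4.224, x_land=130.229, impact vy=-9.098
  bounce: vy ← 0.82·9.098 = 7.461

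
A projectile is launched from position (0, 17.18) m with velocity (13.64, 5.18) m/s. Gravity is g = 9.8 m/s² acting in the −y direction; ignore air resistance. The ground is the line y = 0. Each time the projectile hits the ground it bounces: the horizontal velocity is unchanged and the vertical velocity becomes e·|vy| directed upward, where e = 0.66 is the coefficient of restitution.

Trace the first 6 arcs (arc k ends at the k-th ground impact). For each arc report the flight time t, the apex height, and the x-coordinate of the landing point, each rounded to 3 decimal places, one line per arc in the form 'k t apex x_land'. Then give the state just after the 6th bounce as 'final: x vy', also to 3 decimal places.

1 2.474 18.549 33.748
2 2.568 8.080 68.779
3 1.695 3.520 91.899
4 1.119 1.533 107.159
5 0.738 0.668 117.230
6 0.487 0.291 123.877
final: 123.877 1.576

Arc 1: start y=17.180, vy=5.180 → t=2.474, apex=18.549, x_land=33.748, impact vy=-19.067
  bounce: vy ← 0.66·19.067 = 12.584
Arc 2: start y=0.000, vy=12.584 → t=2.568, apex=8.080, x_land=68.779, impact vy=-12.584
  bounce: vy ← 0.66·12.584 = 8.306
Arc 3: start y=0.000, vy=8.306 → t=1.695, apex=3.520, x_land=91.899, impact vy=-8.306
  bounce: vy ← 0.66·8.306 = 5.482
Arc 4: start y=0.000, vy=5.482 → t=1.119, apex=1.533, x_land=107.159, impact vy=-5.482
  bounce: vy ← 0.66·5.482 = 3.618
Arc 5: start y=0.000, vy=3.618 → t=0.738, apex=0.668, x_land=117.230, impact vy=-3.618
  bounce: vy ← 0.66·3.618 = 2.388
Arc 6: start y=0.000, vy=2.388 → t=0.487, apex=0.291, x_land=123.877, impact vy=-2.388
  bounce: vy ← 0.66·2.388 = 1.576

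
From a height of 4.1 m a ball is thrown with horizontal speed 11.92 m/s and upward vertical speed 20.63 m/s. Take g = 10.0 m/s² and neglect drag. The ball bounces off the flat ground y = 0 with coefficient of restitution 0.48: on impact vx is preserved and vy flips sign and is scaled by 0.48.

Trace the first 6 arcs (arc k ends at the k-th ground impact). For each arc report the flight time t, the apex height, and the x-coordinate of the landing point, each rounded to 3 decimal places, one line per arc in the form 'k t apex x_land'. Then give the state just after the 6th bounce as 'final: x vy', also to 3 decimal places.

1 4.316 25.380 51.447
2 2.163 5.848 77.228
3 1.038 1.347 89.603
4 0.498 0.310 95.543
5 0.239 0.072 98.394
6 0.115 0.016 99.763
final: 99.763 0.276

Arc 1: start y=4.100, vy=20.630 → t=4.316, apex=25.380, x_land=51.447, impact vy=-22.530
  bounce: vy ← 0.48·22.530 = 10.814
Arc 2: start y=0.000, vy=10.814 → t=2.163, apex=5.848, x_land=77.228, impact vy=-10.814
  bounce: vy ← 0.48·10.814 = 5.191
Arc 3: start y=0.000, vy=5.191 → t=1.038, apex=1.347, x_land=89.603, impact vy=-5.191
  bounce: vy ← 0.48·5.191 = 2.492
Arc 4: start y=0.000, vy=2.492 → t=0.498, apex=0.310, x_land=95.543, impact vy=-2.492
  bounce: vy ← 0.48·2.492 = 1.196
Arc 5: start y=0.000, vy=1.196 → t=0.239, apex=0.072, x_land=98.394, impact vy=-1.196
  bounce: vy ← 0.48·1.196 = 0.574
Arc 6: start y=0.000, vy=0.574 → t=0.115, apex=0.016, x_land=99.763, impact vy=-0.574
  bounce: vy ← 0.48·0.574 = 0.276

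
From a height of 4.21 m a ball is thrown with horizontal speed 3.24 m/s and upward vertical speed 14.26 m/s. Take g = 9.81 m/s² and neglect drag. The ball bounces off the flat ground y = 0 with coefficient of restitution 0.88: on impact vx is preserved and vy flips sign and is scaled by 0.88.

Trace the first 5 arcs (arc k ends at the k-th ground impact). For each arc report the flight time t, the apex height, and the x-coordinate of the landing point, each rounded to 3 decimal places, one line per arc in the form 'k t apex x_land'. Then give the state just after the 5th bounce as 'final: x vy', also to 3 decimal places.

Arc 1: start y=4.210, vy=14.260 → t=3.177, apex=14.574, x_land=10.295, impact vy=-16.910
  bounce: vy ← 0.88·16.910 = 14.881
Arc 2: start y=0.000, vy=14.881 → t=3.034, apex=11.286, x_land=20.124, impact vy=-14.881
  bounce: vy ← 0.88·14.881 = 13.095
Arc 3: start y=0.000, vy=13.095 → t=2.670, apex=8.740, x_land=28.774, impact vy=-13.095
  bounce: vy ← 0.88·13.095 = 11.524
Arc 4: start y=0.000, vy=11.524 → t=2.349, apex=6.768, x_land=36.386, impact vy=-11.524
  bounce: vy ← 0.88·11.524 = 10.141
Arc 5: start y=0.000, vy=10.141 → t=2.067, apex=5.241, x_land=43.085, impact vy=-10.141
  bounce: vy ← 0.88·10.141 = 8.924

1 3.177 14.574 10.295
2 3.034 11.286 20.124
3 2.670 8.740 28.774
4 2.349 6.768 36.386
5 2.067 5.241 43.085
final: 43.085 8.924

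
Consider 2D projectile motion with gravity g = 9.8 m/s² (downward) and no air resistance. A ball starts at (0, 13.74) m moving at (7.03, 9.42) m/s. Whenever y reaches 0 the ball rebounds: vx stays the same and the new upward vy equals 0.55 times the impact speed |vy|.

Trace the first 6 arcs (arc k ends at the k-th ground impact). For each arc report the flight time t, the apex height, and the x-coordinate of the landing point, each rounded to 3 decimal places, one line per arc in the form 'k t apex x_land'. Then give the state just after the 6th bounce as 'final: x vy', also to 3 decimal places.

1 2.892 18.267 20.331
2 2.124 5.526 35.262
3 1.168 1.672 43.474
4 0.642 0.506 47.991
5 0.353 0.153 50.475
6 0.194 0.046 51.841
final: 51.841 0.524

Arc 1: start y=13.740, vy=9.420 → t=2.892, apex=18.267, x_land=20.331, impact vy=-18.922
  bounce: vy ← 0.55·18.922 = 10.407
Arc 2: start y=0.000, vy=10.407 → t=2.124, apex=5.526, x_land=35.262, impact vy=-10.407
  bounce: vy ← 0.55·10.407 = 5.724
Arc 3: start y=0.000, vy=5.724 → t=1.168, apex=1.672, x_land=43.474, impact vy=-5.724
  bounce: vy ← 0.55·5.724 = 3.148
Arc 4: start y=0.000, vy=3.148 → t=0.642, apex=0.506, x_land=47.991, impact vy=-3.148
  bounce: vy ← 0.55·3.148 = 1.731
Arc 5: start y=0.000, vy=1.731 → t=0.353, apex=0.153, x_land=50.475, impact vy=-1.731
  bounce: vy ← 0.55·1.731 = 0.952
Arc 6: start y=0.000, vy=0.952 → t=0.194, apex=0.046, x_land=51.841, impact vy=-0.952
  bounce: vy ← 0.55·0.952 = 0.524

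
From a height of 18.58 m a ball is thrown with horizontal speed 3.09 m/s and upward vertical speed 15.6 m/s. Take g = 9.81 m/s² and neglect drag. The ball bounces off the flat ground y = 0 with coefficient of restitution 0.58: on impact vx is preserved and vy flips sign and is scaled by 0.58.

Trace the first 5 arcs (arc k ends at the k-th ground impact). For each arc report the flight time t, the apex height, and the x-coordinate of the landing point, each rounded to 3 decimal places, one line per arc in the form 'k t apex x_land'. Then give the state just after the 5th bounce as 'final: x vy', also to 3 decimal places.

Arc 1: start y=18.580, vy=15.600 → t=4.104, apex=30.984, x_land=12.680, impact vy=-24.656
  bounce: vy ← 0.58·24.656 = 14.300
Arc 2: start y=0.000, vy=14.300 → t=2.915, apex=10.423, x_land=21.689, impact vy=-14.300
  bounce: vy ← 0.58·14.300 = 8.294
Arc 3: start y=0.000, vy=8.294 → t=1.691, apex=3.506, x_land=26.914, impact vy=-8.294
  bounce: vy ← 0.58·8.294 = 4.811
Arc 4: start y=0.000, vy=4.811 → t=0.981, apex=1.180, x_land=29.944, impact vy=-4.811
  bounce: vy ← 0.58·4.811 = 2.790
Arc 5: start y=0.000, vy=2.790 → t=0.569, apex=0.397, x_land=31.702, impact vy=-2.790
  bounce: vy ← 0.58·2.790 = 1.618

1 4.104 30.984 12.680
2 2.915 10.423 21.689
3 1.691 3.506 26.914
4 0.981 1.180 29.944
5 0.569 0.397 31.702
final: 31.702 1.618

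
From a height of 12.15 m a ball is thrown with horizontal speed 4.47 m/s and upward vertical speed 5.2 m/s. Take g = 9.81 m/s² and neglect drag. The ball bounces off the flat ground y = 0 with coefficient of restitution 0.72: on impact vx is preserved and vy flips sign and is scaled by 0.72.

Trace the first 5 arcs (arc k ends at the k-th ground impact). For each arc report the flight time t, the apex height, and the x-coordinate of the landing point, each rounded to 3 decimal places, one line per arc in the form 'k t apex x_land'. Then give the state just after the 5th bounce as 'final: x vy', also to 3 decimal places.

1 2.191 13.528 9.793
2 2.391 7.013 20.483
3 1.722 3.636 28.179
4 1.240 1.885 33.721
5 0.893 0.977 37.711
final: 37.711 3.152

Arc 1: start y=12.150, vy=5.200 → t=2.191, apex=13.528, x_land=9.793, impact vy=-16.292
  bounce: vy ← 0.72·16.292 = 11.730
Arc 2: start y=0.000, vy=11.730 → t=2.391, apex=7.013, x_land=20.483, impact vy=-11.730
  bounce: vy ← 0.72·11.730 = 8.446
Arc 3: start y=0.000, vy=8.446 → t=1.722, apex=3.636, x_land=28.179, impact vy=-8.446
  bounce: vy ← 0.72·8.446 = 6.081
Arc 4: start y=0.000, vy=6.081 → t=1.240, apex=1.885, x_land=33.721, impact vy=-6.081
  bounce: vy ← 0.72·6.081 = 4.378
Arc 5: start y=0.000, vy=4.378 → t=0.893, apex=0.977, x_land=37.711, impact vy=-4.378
  bounce: vy ← 0.72·4.378 = 3.152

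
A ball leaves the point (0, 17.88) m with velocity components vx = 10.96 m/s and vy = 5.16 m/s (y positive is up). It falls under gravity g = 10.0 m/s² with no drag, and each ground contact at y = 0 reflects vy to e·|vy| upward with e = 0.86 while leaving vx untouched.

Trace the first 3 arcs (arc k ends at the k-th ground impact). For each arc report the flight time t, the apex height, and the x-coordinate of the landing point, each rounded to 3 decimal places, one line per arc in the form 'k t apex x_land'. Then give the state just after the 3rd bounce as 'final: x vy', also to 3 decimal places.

Arc 1: start y=17.880, vy=5.160 → t=2.476, apex=19.211, x_land=27.139, impact vy=-19.602
  bounce: vy ← 0.86·19.602 = 16.857
Arc 2: start y=0.000, vy=16.857 → t=3.371, apex=14.209, x_land=64.090, impact vy=-16.857
  bounce: vy ← 0.86·16.857 = 14.497
Arc 3: start y=0.000, vy=14.497 → t=2.899, apex=10.509, x_land=95.869, impact vy=-14.497
  bounce: vy ← 0.86·14.497 = 12.468

1 2.476 19.211 27.139
2 3.371 14.209 64.090
3 2.899 10.509 95.869
final: 95.869 12.468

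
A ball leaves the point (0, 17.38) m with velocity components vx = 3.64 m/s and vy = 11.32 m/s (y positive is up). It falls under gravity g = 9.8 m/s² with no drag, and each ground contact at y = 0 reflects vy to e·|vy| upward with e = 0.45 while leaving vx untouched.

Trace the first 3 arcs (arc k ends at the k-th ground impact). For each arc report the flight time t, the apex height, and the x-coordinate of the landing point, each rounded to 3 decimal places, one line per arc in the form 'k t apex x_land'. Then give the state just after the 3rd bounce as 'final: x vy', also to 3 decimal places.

Arc 1: start y=17.380, vy=11.320 → t=3.364, apex=23.918, x_land=12.247, impact vy=-21.652
  bounce: vy ← 0.45·21.652 = 9.743
Arc 2: start y=0.000, vy=9.743 → t=1.988, apex=4.843, x_land=19.484, impact vy=-9.743
  bounce: vy ← 0.45·9.743 = 4.384
Arc 3: start y=0.000, vy=4.384 → t=0.895, apex=0.981, x_land=22.741, impact vy=-4.384
  bounce: vy ← 0.45·4.384 = 1.973

1 3.364 23.918 12.247
2 1.988 4.843 19.484
3 0.895 0.981 22.741
final: 22.741 1.973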